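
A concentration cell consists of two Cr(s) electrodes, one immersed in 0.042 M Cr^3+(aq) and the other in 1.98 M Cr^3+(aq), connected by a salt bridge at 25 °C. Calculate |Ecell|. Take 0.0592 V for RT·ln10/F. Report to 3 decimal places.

0.033 V

For a concentration cell E°cell = 0, since both electrodes use the same couple.
The compartment with the higher Cr^3+(aq) concentration (1.98 M) acts as the cathode; ions are reduced there and produced at the dilute (0.042 M) anode.
With n = 3, Ecell = −(0.0592/3)·log([dilute]/[conc]) = −(0.0592/3)·log(0.042/1.98) = +0.033 V.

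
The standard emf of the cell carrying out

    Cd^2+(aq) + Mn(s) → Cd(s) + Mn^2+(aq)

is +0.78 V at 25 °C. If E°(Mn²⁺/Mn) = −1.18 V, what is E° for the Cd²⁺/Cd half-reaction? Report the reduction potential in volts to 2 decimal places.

In the reaction as written the Cd²⁺/Cd couple is reduced (cathode) and Mn²⁺/Mn is oxidized (anode), so E°cell = E°(Cd²⁺/Cd) − E°(Mn²⁺/Mn).
E°(Cd²⁺/Cd) = E°cell + E°(anode) = +0.78 + (−1.18) = −0.40 V.

−0.40 V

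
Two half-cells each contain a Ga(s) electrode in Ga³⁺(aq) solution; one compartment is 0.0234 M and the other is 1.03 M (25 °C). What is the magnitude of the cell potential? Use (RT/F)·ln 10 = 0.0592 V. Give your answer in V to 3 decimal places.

For a concentration cell E°cell = 0, since both electrodes use the same couple.
The compartment with the higher Ga³⁺(aq) concentration (1.03 M) acts as the cathode; ions are reduced there and produced at the dilute (0.0234 M) anode.
With n = 3, Ecell = −(0.0592/3)·log([dilute]/[conc]) = −(0.0592/3)·log(0.0234/1.03) = +0.032 V.

0.032 V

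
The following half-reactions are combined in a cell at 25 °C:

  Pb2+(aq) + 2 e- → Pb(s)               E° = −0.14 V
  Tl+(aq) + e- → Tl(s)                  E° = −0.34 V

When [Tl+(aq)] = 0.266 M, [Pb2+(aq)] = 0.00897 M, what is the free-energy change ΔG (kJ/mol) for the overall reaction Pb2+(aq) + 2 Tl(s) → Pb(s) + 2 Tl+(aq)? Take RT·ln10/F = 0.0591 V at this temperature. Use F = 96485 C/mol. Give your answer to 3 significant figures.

With Pb²⁺/Pb reduced at the cathode, E°cell = −0.14 − (−0.34) = +0.20 V and n = 2.
Q = [Tl+(aq)]^2 / [Pb2+(aq)] = 7.89, so log Q = 0.897 and E = +0.20 − (0.0591/2)(0.897) = +0.1735 V.
Finally ΔG = −nFE = −(2)(96485 C/mol)(+0.1735 V) = −33.5 kJ/mol.

−33.5 kJ/mol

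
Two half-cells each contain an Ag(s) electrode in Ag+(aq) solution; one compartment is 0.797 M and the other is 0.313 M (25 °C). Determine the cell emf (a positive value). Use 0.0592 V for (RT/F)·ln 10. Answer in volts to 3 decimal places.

For a concentration cell E°cell = 0, since both electrodes use the same couple.
The compartment with the higher Ag+(aq) concentration (0.797 M) acts as the cathode; ions are reduced there and produced at the dilute (0.313 M) anode.
With n = 1, Ecell = −(0.0592/1)·log([dilute]/[conc]) = −(0.0592/1)·log(0.313/0.797) = +0.024 V.

0.024 V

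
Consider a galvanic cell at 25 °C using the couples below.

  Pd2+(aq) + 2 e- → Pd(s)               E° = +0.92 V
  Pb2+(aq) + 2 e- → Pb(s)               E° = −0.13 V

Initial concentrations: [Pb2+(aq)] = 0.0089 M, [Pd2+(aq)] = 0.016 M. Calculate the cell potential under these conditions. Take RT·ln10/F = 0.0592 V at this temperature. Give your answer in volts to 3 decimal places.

+1.058 V

Pd²⁺/Pd is reduced (cathode, E° = +0.92 V) and Pb²⁺/Pb is oxidized (anode).
The standard potential is +0.92 − (−0.13) = +1.05 V and the balanced reaction transfers n = 2 electrons.
Balancing gives Pd2+(aq) + Pb(s) → Pd(s) + Pb2+(aq); hence Q = [Pb2+(aq)] / [Pd2+(aq)] = 0.556 (log Q = −0.255).
E = E° − (0.0592/n)·log Q = +1.05 − (0.0592/2)(−0.255) = +1.058 V.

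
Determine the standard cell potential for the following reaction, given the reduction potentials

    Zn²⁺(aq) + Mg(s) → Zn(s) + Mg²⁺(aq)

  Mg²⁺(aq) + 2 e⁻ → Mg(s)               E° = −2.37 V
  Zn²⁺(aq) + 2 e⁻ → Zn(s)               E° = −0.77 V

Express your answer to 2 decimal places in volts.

+1.60 V

Zn²⁺(aq) gains electrons, so the Zn²⁺/Zn couple is the cathode; the Mg²⁺/Mg couple is the anode.
E°cell = E°(cathode) − E°(anode) = −0.77 − (−2.37) = +1.60 V.
The positive value indicates the reaction is spontaneous as written.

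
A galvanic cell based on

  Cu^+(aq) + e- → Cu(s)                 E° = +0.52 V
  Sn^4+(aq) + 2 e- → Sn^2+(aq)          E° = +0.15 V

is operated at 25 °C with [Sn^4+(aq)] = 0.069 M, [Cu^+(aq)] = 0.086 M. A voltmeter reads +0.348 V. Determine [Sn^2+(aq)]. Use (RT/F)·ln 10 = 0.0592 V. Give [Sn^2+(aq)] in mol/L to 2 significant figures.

With Cu⁺/Cu at the cathode and Sn⁴⁺/Sn²⁺ at the anode, E°cell = +0.52 − (+0.15) = +0.37 V (n = 2).
Rearranging E = E° − (0.0592/n)·log Q gives log Q = 2(+0.37 − (+0.348))/0.0592 = 0.743.
For 2 Cu^+(aq) + Sn^2+(aq) → 2 Cu(s) + Sn^4+(aq), the reaction quotient is Q = [Sn^4+(aq)] / ([Cu^+(aq)]^2·[Sn^2+(aq)]).
Substituting the known concentrations and solving, log [Sn^2+(aq)] = 0.227 and [Sn^2+(aq)] = 1.7 M.

1.7 M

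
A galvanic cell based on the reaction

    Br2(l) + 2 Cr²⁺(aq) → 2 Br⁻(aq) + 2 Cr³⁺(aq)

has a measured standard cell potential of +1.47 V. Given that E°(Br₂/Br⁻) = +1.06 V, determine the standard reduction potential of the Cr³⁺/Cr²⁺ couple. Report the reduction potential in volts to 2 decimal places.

−0.41 V

In the reaction as written the Br₂/Br⁻ couple is reduced (cathode) and Cr³⁺/Cr²⁺ is oxidized (anode), so E°cell = E°(Br₂/Br⁻) − E°(Cr³⁺/Cr²⁺).
E°(Cr³⁺/Cr²⁺) = E°(cathode) − E°cell = +1.06 − (+1.47) = −0.41 V.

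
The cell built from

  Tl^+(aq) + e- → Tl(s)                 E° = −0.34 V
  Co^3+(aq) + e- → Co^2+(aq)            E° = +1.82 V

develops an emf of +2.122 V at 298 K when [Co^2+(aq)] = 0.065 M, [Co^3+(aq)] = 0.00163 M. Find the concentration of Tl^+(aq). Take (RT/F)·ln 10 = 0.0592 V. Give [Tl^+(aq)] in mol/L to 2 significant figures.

Co³⁺/Co²⁺ is the cathode (higher E°); E°cell = +1.82 − (−0.34) = +2.16 V with n = 1.
From the Nernst equation, log Q = n(E° − E)/0.0592 = 1·(+2.16 − (+2.122))/0.0592 = 0.642.
For Co^3+(aq) + Tl(s) → Co^2+(aq) + Tl^+(aq), the reaction quotient is Q = ([Co^2+(aq)]·[Tl^+(aq)]) / [Co^3+(aq)].
Solving for the unknown gives log [Tl^+(aq)] = −0.959, so [Tl^+(aq)] ≈ 0.11 M.

0.11 M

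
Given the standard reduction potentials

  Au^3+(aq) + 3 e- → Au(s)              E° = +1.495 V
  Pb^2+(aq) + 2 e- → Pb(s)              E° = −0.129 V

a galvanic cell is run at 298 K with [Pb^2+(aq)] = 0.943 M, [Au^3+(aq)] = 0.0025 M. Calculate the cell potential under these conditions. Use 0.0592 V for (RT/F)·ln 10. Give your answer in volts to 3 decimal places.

The Au³⁺/Au couple has the more positive E°, so it is the cathode; Pb²⁺/Pb is the anode.
The standard potential is +1.495 − (−0.129) = +1.624 V and the balanced reaction transfers n = 6 electrons.
The balanced reaction is 2 Au^3+(aq) + 3 Pb(s) → 2 Au(s) + 3 Pb^2+(aq), so Q = [Pb^2+(aq)]^3 / [Au^3+(aq)]^2 = 1.34×10^5 and log Q = 5.128.
Applying E = E° − (RT ln10/nF)·log Q gives +1.624 − (0.0592/6)(5.128) = +1.573 V.

+1.573 V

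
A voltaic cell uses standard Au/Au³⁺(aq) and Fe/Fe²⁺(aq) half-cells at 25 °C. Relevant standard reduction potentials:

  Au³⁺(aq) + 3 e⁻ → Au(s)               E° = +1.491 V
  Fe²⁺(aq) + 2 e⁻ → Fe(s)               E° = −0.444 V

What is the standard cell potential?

The Au³⁺/Au couple has the higher E°, so Au ion is reduced (cathode) and Fe is oxidized (anode).
E°cell = E°(cathode) − E°(anode) = +1.491 − (−0.444) = +1.935 V.

+1.935 V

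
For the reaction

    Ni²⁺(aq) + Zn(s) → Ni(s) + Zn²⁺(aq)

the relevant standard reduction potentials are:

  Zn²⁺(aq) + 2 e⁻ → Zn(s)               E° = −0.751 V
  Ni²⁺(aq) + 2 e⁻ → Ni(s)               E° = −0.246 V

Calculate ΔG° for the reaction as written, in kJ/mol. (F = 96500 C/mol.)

In the reaction as written Ni²⁺(aq) is reduced, so the Ni²⁺/Ni couple is the cathode and Zn²⁺/Zn is the anode.
E°cell = −0.246 − (−0.751) = +0.505 V; balancing electrons gives n = 2.
ΔG° = −nFE°cell = −(2)(96500)(+0.505) J/mol = −97.5 kJ/mol.

−97.5 kJ/mol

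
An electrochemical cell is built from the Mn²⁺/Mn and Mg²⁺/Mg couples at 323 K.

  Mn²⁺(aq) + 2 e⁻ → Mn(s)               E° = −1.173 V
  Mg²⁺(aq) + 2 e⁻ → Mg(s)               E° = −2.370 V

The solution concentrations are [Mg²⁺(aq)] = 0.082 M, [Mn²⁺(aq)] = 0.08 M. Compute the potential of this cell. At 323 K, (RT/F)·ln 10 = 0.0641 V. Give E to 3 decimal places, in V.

+1.197 V

The Mn²⁺/Mn couple has the more positive E°, so it is the cathode; Mg²⁺/Mg is the anode.
E°cell = E°cat − E°an = −1.173 − (−2.370) = +1.197 V; n = 2.
The balanced reaction is Mn²⁺(aq) + Mg(s) → Mn(s) + Mg²⁺(aq), so Q = [Mg²⁺(aq)] / [Mn²⁺(aq)] = 1.02 and log Q = 0.011.
By the Nernst equation, E = +1.197 − (0.0641/2)·(0.011) = +1.197 V.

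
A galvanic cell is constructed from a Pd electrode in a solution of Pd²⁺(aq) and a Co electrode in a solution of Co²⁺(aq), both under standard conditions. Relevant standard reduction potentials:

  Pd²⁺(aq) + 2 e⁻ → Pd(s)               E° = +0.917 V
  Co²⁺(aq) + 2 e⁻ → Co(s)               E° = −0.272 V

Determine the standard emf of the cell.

+1.189 V

Of the two couples in this cell, the one with the more positive reduction potential is reduced at the cathode: here that is Pd²⁺/Pd (+0.917 V); Co²⁺/Co (−0.272 V) is the anode.
E°cell = E°(cathode) − E°(anode) = +0.917 − (−0.272) = +1.189 V.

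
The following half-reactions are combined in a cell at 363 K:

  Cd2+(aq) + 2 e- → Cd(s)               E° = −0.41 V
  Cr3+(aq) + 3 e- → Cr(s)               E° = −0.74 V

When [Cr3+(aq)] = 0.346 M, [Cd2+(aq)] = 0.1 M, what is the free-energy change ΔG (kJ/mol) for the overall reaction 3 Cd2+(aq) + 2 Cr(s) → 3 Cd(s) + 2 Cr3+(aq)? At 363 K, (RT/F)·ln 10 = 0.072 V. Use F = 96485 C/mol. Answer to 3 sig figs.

The standard cell potential is −0.41 − (−0.74) = +0.33 V, with n = 6 electrons in the balanced equation.
The reaction quotient is [Cr3+(aq)]^2 / [Cd2+(aq)]^3 = 120; by Nernst, E = +0.33 − (0.072/6)(2.078) = +0.3051 V.
Finally ΔG = −nFE = −(6)(96485 C/mol)(+0.3051 V) = −177 kJ/mol.

−177 kJ/mol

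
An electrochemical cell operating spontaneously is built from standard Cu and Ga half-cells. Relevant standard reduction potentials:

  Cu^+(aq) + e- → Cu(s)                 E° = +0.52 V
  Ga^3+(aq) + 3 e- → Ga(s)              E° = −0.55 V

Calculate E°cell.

Of the two couples in this cell, the one with the more positive reduction potential is reduced at the cathode: here that is Cu⁺/Cu (+0.52 V); Ga³⁺/Ga (−0.55 V) is the anode.
E°cell = E°(cathode) − E°(anode) = +0.52 − (−0.55) = +1.07 V.

+1.07 V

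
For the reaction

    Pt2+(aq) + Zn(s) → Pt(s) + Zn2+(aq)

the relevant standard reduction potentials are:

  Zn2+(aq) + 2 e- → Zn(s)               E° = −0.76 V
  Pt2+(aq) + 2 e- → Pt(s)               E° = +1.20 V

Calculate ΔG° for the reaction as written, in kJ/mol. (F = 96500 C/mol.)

In the reaction as written Pt2+(aq) is reduced, so the Pt²⁺/Pt couple is the cathode and Zn²⁺/Zn is the anode.
E°cell = +1.20 − (−0.76) = +1.96 V; balancing electrons gives n = 2.
ΔG° = −nFE°cell = −(2)(96500)(+1.96) J/mol = −378 kJ/mol.

−378 kJ/mol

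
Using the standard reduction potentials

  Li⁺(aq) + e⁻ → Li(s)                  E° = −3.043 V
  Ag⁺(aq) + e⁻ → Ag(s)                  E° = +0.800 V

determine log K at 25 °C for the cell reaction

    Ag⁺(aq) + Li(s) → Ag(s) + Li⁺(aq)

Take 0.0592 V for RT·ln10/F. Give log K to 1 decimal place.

The Ag⁺/Ag couple is reduced (cathode); E°cell = +0.800 − (−3.043) = +3.843 V with n = 1.
At equilibrium E = 0, so log K = nE°cell / 0.0592 = (1)(+3.843) / 0.0592 = 64.9.

log K = 64.9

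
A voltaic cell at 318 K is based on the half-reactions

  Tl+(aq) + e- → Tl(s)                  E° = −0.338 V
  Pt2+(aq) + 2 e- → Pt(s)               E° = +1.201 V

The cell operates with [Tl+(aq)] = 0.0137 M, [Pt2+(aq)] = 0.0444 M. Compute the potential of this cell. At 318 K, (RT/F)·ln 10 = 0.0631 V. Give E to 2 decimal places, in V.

Since E°(Pt²⁺/Pt) > E°(Tl⁺/Tl), Pt²⁺/Pt serves as the cathode.
The standard potential is +1.201 − (−0.338) = +1.539 V and the balanced reaction transfers n = 2 electrons.
For the overall reaction Pt2+(aq) + 2 Tl(s) → Pt(s) + 2 Tl+(aq), Q = [Tl+(aq)]^2 / [Pt2+(aq)] = 0.00423, giving log Q = −2.374.
By the Nernst equation, E = +1.539 − (0.0631/2)·(−2.374) = +1.61 V.

+1.61 V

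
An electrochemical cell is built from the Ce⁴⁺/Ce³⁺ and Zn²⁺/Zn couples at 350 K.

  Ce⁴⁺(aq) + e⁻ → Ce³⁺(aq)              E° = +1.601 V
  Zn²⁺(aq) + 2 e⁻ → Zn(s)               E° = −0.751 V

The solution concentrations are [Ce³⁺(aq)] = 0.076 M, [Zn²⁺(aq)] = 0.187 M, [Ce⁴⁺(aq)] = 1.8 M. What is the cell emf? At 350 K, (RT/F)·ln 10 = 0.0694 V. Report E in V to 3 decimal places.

+2.473 V

Since E°(Ce⁴⁺/Ce³⁺) > E°(Zn²⁺/Zn), Ce⁴⁺/Ce³⁺ serves as the cathode.
E°cell = +1.601 − (−0.751) = +2.352 V, with n = 2 electrons transferred.
The balanced reaction is 2 Ce⁴⁺(aq) + Zn(s) → 2 Ce³⁺(aq) + Zn²⁺(aq), so Q = ([Ce³⁺(aq)]^2·[Zn²⁺(aq)]) / [Ce⁴⁺(aq)]^2 = 0.000333 and log Q = −3.477.
By the Nernst equation, E = +2.352 − (0.0694/2)·(−3.477) = +2.473 V.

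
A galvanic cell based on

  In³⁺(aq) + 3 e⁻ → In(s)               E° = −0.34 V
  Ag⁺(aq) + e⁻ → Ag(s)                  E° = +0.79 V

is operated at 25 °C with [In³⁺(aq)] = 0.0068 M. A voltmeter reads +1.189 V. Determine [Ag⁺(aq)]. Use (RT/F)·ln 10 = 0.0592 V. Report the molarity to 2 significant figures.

1.9 M

With Ag⁺/Ag at the cathode and In³⁺/In at the anode, E°cell = +0.79 − (−0.34) = +1.13 V (n = 3).
Since E = E° − (0.0592/n)·log Q, log Q = n(E° − E)/0.0592 = −2.990.
The balanced reaction is 3 Ag⁺(aq) + In(s) → 3 Ag(s) + In³⁺(aq), so Q = [In³⁺(aq)] / [Ag⁺(aq)]^3.
Substituting the known concentrations and solving, log [Ag⁺(aq)] = 0.274 and [Ag⁺(aq)] = 1.9 M.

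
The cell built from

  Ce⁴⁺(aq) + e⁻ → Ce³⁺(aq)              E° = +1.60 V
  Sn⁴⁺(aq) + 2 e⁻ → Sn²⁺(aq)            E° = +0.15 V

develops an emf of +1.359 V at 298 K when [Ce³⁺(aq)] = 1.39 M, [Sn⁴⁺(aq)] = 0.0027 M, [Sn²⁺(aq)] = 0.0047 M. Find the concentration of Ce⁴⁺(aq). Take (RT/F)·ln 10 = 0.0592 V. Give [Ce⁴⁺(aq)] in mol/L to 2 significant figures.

0.031 M

With Ce⁴⁺/Ce³⁺ at the cathode and Sn⁴⁺/Sn²⁺ at the anode, E°cell = +1.60 − (+0.15) = +1.45 V (n = 2).
Rearranging E = E° − (0.0592/n)·log Q gives log Q = 2(+1.45 − (+1.359))/0.0592 = 3.074.
Balancing electrons gives 2 Ce⁴⁺(aq) + Sn²⁺(aq) → 2 Ce³⁺(aq) + Sn⁴⁺(aq); thus Q = ([Ce³⁺(aq)]^2·[Sn⁴⁺(aq)]) / ([Ce⁴⁺(aq)]^2·[Sn²⁺(aq)]).
Solving for the unknown gives log [Ce⁴⁺(aq)] = −1.514, so [Ce⁴⁺(aq)] ≈ 0.031 M.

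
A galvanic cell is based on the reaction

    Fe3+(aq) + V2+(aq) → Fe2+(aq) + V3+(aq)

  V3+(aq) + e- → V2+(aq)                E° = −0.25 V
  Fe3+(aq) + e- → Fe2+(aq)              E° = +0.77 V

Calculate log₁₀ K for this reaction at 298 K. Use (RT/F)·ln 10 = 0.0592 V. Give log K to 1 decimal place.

The Fe³⁺/Fe²⁺ couple is reduced (cathode); E°cell = +0.77 − (−0.25) = +1.02 V with n = 1.
At equilibrium E = 0, so log K = nE°cell / 0.0592 = (1)(+1.02) / 0.0592 = 17.2.

log K = 17.2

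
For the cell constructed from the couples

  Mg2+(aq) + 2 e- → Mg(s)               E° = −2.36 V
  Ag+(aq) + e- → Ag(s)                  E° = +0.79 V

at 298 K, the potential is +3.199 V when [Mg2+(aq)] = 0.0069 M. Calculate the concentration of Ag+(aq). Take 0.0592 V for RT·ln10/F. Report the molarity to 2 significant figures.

0.56 M

Ag⁺/Ag is the cathode (higher E°); E°cell = +0.79 − (−2.36) = +3.15 V with n = 2.
Since E = E° − (0.0592/n)·log Q, log Q = n(E° − E)/0.0592 = −1.655.
The balanced reaction is 2 Ag+(aq) + Mg(s) → 2 Ag(s) + Mg2+(aq), so Q = [Mg2+(aq)] / [Ag+(aq)]^2.
Isolating [Ag+(aq)] in Q = 10^{−1.655} yields log [Ag+(aq)] = −0.253, i.e. 0.56 M.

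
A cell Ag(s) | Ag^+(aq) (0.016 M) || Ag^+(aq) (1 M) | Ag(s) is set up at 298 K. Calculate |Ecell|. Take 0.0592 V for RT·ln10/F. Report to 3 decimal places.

0.106 V

For a concentration cell E°cell = 0, since both electrodes use the same couple.
The compartment with the higher Ag^+(aq) concentration (1 M) acts as the cathode; ions are reduced there and produced at the dilute (0.016 M) anode.
With n = 1, Ecell = −(0.0592/1)·log([dilute]/[conc]) = −(0.0592/1)·log(0.016/1) = +0.106 V.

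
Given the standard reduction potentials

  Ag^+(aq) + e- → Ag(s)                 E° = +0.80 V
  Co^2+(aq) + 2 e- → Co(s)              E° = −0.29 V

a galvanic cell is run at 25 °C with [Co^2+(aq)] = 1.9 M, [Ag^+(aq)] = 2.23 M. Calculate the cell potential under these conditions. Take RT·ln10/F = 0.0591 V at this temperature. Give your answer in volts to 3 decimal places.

+1.102 V

Ag⁺/Ag is reduced (cathode, E° = +0.80 V) and Co²⁺/Co is oxidized (anode).
E°cell = +0.80 − (−0.29) = +1.09 V, with n = 2 electrons transferred.
Balancing gives 2 Ag^+(aq) + Co(s) → 2 Ag(s) + Co^2+(aq); hence Q = [Co^2+(aq)] / [Ag^+(aq)]^2 = 0.382 (log Q = −0.418).
E = E° − (0.0591/n)·log Q = +1.09 − (0.0591/2)(−0.418) = +1.102 V.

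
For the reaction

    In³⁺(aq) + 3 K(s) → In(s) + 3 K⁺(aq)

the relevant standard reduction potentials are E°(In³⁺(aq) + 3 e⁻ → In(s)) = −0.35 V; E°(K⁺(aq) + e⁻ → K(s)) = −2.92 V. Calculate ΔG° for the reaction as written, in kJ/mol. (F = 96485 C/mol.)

In the reaction as written In³⁺(aq) is reduced, so the In³⁺/In couple is the cathode and K⁺/K is the anode.
E°cell = −0.35 − (−2.92) = +2.57 V; balancing electrons gives n = 3.
ΔG° = −nFE°cell = −(3)(96485)(+2.57) J/mol = −744 kJ/mol.

−744 kJ/mol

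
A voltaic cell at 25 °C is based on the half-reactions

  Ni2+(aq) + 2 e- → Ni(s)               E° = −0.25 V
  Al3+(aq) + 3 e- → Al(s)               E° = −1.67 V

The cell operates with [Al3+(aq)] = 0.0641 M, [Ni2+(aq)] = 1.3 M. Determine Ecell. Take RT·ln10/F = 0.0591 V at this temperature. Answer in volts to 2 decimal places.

+1.45 V

The Ni²⁺/Ni couple has the more positive E°, so it is the cathode; Al³⁺/Al is the anode.
E°cell = E°cat − E°an = −0.25 − (−1.67) = +1.42 V; n = 6.
For the overall reaction 3 Ni2+(aq) + 2 Al(s) → 3 Ni(s) + 2 Al3+(aq), Q = [Al3+(aq)]^2 / [Ni2+(aq)]^3 = 0.00187, giving log Q = −2.728.
E = E° − (0.0591/n)·log Q = +1.42 − (0.0591/6)(−2.728) = +1.45 V.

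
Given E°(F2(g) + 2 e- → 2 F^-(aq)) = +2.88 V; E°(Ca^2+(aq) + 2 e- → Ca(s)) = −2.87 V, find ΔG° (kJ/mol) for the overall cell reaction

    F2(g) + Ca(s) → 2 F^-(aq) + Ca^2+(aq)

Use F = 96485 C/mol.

−1110 kJ/mol

In the reaction as written F2(g) is reduced, so the F₂/F⁻ couple is the cathode and Ca²⁺/Ca is the anode.
E°cell = +2.88 − (−2.87) = +5.75 V; balancing electrons gives n = 2.
ΔG° = −nFE°cell = −(2)(96485)(+5.75) J/mol = −1110 kJ/mol.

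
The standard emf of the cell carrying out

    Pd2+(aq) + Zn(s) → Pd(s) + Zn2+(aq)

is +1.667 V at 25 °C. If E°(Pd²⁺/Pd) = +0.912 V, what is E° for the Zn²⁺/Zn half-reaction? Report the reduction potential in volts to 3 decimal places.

In the reaction as written the Pd²⁺/Pd couple is reduced (cathode) and Zn²⁺/Zn is oxidized (anode), so E°cell = E°(Pd²⁺/Pd) − E°(Zn²⁺/Zn).
E°(Zn²⁺/Zn) = E°(cathode) − E°cell = +0.912 − (+1.667) = −0.755 V.

−0.755 V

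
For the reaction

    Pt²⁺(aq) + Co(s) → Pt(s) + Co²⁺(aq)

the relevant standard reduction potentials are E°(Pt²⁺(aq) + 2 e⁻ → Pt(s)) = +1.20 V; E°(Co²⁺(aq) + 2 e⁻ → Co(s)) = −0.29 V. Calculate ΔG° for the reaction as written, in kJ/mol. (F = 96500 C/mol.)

−288 kJ/mol

In the reaction as written Pt²⁺(aq) is reduced, so the Pt²⁺/Pt couple is the cathode and Co²⁺/Co is the anode.
E°cell = +1.20 − (−0.29) = +1.49 V; balancing electrons gives n = 2.
ΔG° = −nFE°cell = −(2)(96500)(+1.49) J/mol = −288 kJ/mol.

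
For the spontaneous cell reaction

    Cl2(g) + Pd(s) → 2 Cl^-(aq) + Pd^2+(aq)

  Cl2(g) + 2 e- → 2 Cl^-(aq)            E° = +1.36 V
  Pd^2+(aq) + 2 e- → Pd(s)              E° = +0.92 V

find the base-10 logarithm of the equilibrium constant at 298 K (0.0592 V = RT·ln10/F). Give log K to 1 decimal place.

The Cl₂/Cl⁻ couple is reduced (cathode); E°cell = +1.36 − (+0.92) = +0.44 V with n = 2.
At equilibrium E = 0, so log K = nE°cell / 0.0592 = (2)(+0.44) / 0.0592 = 14.9.

log K = 14.9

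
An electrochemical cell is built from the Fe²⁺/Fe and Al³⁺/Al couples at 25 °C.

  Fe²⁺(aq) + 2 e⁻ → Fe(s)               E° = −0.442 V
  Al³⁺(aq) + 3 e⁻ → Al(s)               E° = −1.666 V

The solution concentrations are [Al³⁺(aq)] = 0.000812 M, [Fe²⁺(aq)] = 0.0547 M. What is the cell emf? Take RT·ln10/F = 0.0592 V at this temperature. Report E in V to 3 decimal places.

Since E°(Fe²⁺/Fe) > E°(Al³⁺/Al), Fe²⁺/Fe serves as the cathode.
The standard potential is −0.442 − (−1.666) = +1.224 V and the balanced reaction transfers n = 6 electrons.
The balanced reaction is 3 Fe²⁺(aq) + 2 Al(s) → 3 Fe(s) + 2 Al³⁺(aq), so Q = [Al³⁺(aq)]^2 / [Fe²⁺(aq)]^3 = 0.00403 and log Q = −2.395.
E = E° − (0.0592/n)·log Q = +1.224 − (0.0592/6)(−2.395) = +1.248 V.

+1.248 V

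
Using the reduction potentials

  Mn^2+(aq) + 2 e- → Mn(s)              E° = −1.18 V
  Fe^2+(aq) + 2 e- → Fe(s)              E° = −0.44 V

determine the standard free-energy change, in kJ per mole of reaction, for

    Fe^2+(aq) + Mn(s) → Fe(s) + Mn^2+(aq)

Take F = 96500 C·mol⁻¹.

In the reaction as written Fe^2+(aq) is reduced, so the Fe²⁺/Fe couple is the cathode and Mn²⁺/Mn is the anode.
E°cell = −0.44 − (−1.18) = +0.74 V; balancing electrons gives n = 2.
ΔG° = −nFE°cell = −(2)(96500)(+0.74) J/mol = −143 kJ/mol.

−143 kJ/mol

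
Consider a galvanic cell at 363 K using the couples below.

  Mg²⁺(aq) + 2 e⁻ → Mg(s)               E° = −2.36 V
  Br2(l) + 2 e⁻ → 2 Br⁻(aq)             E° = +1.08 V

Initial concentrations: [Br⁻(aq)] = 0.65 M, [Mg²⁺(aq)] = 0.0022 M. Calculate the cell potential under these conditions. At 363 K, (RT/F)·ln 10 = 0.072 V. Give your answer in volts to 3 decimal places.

Since E°(Br₂/Br⁻) > E°(Mg²⁺/Mg), Br₂/Br⁻ serves as the cathode.
E°cell = E°cat − E°an = +1.08 − (−2.36) = +3.44 V; n = 2.
Balancing gives Br2(l) + Mg(s) → 2 Br⁻(aq) + Mg²⁺(aq); hence Q = [Br⁻(aq)]^2·[Mg²⁺(aq)] = 0.00093 (log Q = −3.032).
By the Nernst equation, E = +3.44 − (0.072/2)·(−3.032) = +3.549 V.

+3.549 V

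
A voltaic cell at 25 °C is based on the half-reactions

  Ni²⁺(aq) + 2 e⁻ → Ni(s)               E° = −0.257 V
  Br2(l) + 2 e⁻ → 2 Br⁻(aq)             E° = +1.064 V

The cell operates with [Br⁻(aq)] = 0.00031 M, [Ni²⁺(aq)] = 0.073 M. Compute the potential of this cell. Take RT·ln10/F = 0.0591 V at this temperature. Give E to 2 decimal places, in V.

Br₂/Br⁻ is reduced (cathode, E° = +1.064 V) and Ni²⁺/Ni is oxidized (anode).
E°cell = +1.064 − (−0.257) = +1.321 V, with n = 2 electrons transferred.
The balanced reaction is Br2(l) + Ni(s) → 2 Br⁻(aq) + Ni²⁺(aq), so Q = [Br⁻(aq)]^2·[Ni²⁺(aq)] = 7.02×10^−9 and log Q = −8.154.
E = E° − (0.0591/n)·log Q = +1.321 − (0.0591/2)(−8.154) = +1.56 V.

+1.56 V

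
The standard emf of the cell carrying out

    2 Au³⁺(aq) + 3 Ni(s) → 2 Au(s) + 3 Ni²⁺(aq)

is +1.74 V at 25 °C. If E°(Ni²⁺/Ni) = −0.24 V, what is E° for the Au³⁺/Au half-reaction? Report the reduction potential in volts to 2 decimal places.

+1.50 V

In the reaction as written the Au³⁺/Au couple is reduced (cathode) and Ni²⁺/Ni is oxidized (anode), so E°cell = E°(Au³⁺/Au) − E°(Ni²⁺/Ni).
E°(Au³⁺/Au) = E°cell + E°(anode) = +1.74 + (−0.24) = +1.50 V.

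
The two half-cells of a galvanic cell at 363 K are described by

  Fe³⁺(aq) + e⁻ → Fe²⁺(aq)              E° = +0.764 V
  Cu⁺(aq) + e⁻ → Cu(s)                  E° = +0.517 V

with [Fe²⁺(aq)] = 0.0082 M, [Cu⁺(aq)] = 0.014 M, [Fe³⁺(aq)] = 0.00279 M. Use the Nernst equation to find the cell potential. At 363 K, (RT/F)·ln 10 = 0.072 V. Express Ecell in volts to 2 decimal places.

Fe³⁺/Fe²⁺ is reduced (cathode, E° = +0.764 V) and Cu⁺/Cu is oxidized (anode).
E°cell = E°cat − E°an = +0.764 − (+0.517) = +0.247 V; n = 1.
Balancing gives Fe³⁺(aq) + Cu(s) → Fe²⁺(aq) + Cu⁺(aq); hence Q = ([Fe²⁺(aq)]·[Cu⁺(aq)]) / [Fe³⁺(aq)] = 0.0411 (log Q = −1.386).
E = E° − (0.072/n)·log Q = +0.247 − (0.072/1)(−1.386) = +0.35 V.

+0.35 V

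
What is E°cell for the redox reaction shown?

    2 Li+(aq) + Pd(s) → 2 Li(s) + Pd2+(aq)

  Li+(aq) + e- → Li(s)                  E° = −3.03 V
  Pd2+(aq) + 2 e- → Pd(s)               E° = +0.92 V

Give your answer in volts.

−3.95 V

In the reaction as written, Li+(aq) is reduced (cathode) and Pd2+(aq) is produced by oxidation at the anode.
E°cell = E°(cathode) − E°(anode) = −3.03 − (+0.92) = −3.95 V.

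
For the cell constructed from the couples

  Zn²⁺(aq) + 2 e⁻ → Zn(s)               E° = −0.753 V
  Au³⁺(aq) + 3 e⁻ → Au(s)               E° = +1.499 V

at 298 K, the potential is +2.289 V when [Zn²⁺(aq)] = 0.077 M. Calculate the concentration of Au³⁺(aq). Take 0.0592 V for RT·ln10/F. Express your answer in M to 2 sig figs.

1.6 M

Au³⁺/Au is the cathode (higher E°); E°cell = +1.499 − (−0.753) = +2.252 V with n = 6.
From the Nernst equation, log Q = n(E° − E)/0.0592 = 6·(+2.252 − (+2.289))/0.0592 = −3.750.
The balanced reaction is 2 Au³⁺(aq) + 3 Zn(s) → 2 Au(s) + 3 Zn²⁺(aq), so Q = [Zn²⁺(aq)]^3 / [Au³⁺(aq)]^2.
Substituting the known concentrations and solving, log [Au³⁺(aq)] = 0.205 and [Au³⁺(aq)] = 1.6 M.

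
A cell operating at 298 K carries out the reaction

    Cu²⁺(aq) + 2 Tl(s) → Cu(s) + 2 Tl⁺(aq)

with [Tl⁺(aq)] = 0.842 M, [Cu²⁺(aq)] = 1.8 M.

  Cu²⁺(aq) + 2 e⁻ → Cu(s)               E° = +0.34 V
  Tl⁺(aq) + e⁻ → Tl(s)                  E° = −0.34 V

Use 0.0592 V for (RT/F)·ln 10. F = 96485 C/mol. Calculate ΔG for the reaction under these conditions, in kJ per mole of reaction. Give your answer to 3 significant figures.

E°cell = +0.34 − (−0.34) = +0.68 V; the balanced reaction transfers n = 2 electrons.
The reaction quotient is [Tl⁺(aq)]^2 / [Cu²⁺(aq)] = 0.394; by Nernst, E = +0.68 − (0.0592/2)(−0.405) = +0.6920 V.
Then ΔG = −nFE = −2 × 96485 × +0.6920 J/mol = −134 kJ/mol.

−134 kJ/mol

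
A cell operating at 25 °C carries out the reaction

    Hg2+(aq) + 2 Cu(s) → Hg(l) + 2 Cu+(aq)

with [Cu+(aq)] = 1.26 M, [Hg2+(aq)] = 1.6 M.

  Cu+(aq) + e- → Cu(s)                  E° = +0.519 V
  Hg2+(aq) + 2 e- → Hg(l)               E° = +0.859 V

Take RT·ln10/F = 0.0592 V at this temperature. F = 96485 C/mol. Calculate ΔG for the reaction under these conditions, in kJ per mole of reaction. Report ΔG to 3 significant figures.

E°cell = +0.859 − (+0.519) = +0.340 V; the balanced reaction transfers n = 2 electrons.
Q = [Cu+(aq)]^2 / [Hg2+(aq)] = 0.992, so log Q = −0.003 and E = +0.340 − (0.0592/2)(−0.003) = +0.3401 V.
Finally ΔG = −nFE = −(2)(96485 C/mol)(+0.3401 V) = −65.6 kJ/mol.

−65.6 kJ/mol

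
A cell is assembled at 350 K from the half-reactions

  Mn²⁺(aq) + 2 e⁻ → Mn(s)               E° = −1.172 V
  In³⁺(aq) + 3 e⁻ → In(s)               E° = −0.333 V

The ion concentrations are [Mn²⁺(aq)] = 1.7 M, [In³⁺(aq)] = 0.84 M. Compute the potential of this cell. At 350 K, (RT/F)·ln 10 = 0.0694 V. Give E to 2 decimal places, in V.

+0.83 V

Since E°(In³⁺/In) > E°(Mn²⁺/Mn), In³⁺/In serves as the cathode.
E°cell = E°cat − E°an = −0.333 − (−1.172) = +0.839 V; n = 6.
For the overall reaction 2 In³⁺(aq) + 3 Mn(s) → 2 In(s) + 3 Mn²⁺(aq), Q = [Mn²⁺(aq)]^3 / [In³⁺(aq)]^2 = 6.96, giving log Q = 0.843.
E = E° − (0.0694/n)·log Q = +0.839 − (0.0694/6)(0.843) = +0.83 V.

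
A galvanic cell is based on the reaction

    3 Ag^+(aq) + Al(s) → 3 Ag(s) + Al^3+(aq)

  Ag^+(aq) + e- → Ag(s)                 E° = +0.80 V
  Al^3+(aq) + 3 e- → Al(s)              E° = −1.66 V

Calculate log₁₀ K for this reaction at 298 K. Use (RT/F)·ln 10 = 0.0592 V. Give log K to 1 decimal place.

log K = 124.7

The Ag⁺/Ag couple is reduced (cathode); E°cell = +0.80 − (−1.66) = +2.46 V with n = 3.
At equilibrium E = 0, so log K = nE°cell / 0.0592 = (3)(+2.46) / 0.0592 = 124.7.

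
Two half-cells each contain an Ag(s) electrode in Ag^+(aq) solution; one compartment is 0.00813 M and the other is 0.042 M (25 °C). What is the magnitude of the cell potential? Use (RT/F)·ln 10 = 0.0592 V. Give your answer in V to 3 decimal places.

For a concentration cell E°cell = 0, since both electrodes use the same couple.
The compartment with the higher Ag^+(aq) concentration (0.042 M) acts as the cathode; ions are reduced there and produced at the dilute (0.00813 M) anode.
With n = 1, Ecell = −(0.0592/1)·log([dilute]/[conc]) = −(0.0592/1)·log(0.00813/0.042) = +0.042 V.

0.042 V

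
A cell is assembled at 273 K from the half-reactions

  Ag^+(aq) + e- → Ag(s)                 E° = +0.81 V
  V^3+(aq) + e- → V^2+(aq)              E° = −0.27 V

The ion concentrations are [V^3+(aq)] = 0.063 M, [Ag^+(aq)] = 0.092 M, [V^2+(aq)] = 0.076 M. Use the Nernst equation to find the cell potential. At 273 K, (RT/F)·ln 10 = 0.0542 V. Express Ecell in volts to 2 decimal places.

Ag⁺/Ag is reduced (cathode, E° = +0.81 V) and V³⁺/V²⁺ is oxidized (anode).
The standard potential is +0.81 − (−0.27) = +1.08 V and the balanced reaction transfers n = 1 electron.
The balanced reaction is Ag^+(aq) + V^2+(aq) → Ag(s) + V^3+(aq), so Q = [V^3+(aq)] / ([Ag^+(aq)]·[V^2+(aq)]) = 9.01 and log Q = 0.955.
By the Nernst equation, E = +1.08 − (0.0542/1)·(0.955) = +1.03 V.

+1.03 V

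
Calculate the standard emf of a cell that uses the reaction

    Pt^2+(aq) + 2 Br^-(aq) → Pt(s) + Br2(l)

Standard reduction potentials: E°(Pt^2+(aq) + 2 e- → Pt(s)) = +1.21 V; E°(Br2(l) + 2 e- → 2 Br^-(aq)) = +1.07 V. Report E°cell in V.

Pt^2+(aq) gains electrons, so the Pt²⁺/Pt couple is the cathode; the Br₂/Br⁻ couple is the anode.
E°cell = E°(cathode) − E°(anode) = +1.21 − (+1.07) = +0.14 V.

+0.14 V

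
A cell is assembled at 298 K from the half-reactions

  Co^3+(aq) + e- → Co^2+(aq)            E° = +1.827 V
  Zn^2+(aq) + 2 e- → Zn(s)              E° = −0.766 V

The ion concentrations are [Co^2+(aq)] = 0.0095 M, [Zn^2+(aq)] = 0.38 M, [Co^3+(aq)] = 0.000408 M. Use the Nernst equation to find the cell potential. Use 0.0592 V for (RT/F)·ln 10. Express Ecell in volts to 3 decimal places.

Co³⁺/Co²⁺ is reduced (cathode, E° = +1.827 V) and Zn²⁺/Zn is oxidized (anode).
The standard potential is +1.827 − (−0.766) = +2.593 V and the balanced reaction transfers n = 2 electrons.
Balancing gives 2 Co^3+(aq) + Zn(s) → 2 Co^2+(aq) + Zn^2+(aq); hence Q = ([Co^2+(aq)]^2·[Zn^2+(aq)]) / [Co^3+(aq)]^2 = 206 (log Q = 2.314).
By the Nernst equation, E = +2.593 − (0.0592/2)·(2.314) = +2.525 V.

+2.525 V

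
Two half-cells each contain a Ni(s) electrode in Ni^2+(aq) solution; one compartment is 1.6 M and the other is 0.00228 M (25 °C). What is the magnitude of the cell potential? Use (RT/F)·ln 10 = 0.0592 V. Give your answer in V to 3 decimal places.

0.084 V

For a concentration cell E°cell = 0, since both electrodes use the same couple.
The compartment with the higher Ni^2+(aq) concentration (1.6 M) acts as the cathode; ions are reduced there and produced at the dilute (0.00228 M) anode.
With n = 2, Ecell = −(0.0592/2)·log([dilute]/[conc]) = −(0.0592/2)·log(0.00228/1.6) = +0.084 V.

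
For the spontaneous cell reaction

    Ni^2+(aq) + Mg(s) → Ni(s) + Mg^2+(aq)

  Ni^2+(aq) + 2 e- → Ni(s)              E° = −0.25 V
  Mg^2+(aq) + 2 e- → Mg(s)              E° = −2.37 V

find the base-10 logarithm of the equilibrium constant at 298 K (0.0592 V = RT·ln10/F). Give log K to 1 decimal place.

log K = 71.6

The Ni²⁺/Ni couple is reduced (cathode); E°cell = −0.25 − (−2.37) = +2.12 V with n = 2.
At equilibrium E = 0, so log K = nE°cell / 0.0592 = (2)(+2.12) / 0.0592 = 71.6.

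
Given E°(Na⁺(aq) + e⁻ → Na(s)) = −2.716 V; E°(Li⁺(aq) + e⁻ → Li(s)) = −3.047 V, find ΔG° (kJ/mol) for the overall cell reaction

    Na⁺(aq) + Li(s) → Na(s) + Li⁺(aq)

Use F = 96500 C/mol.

−31.9 kJ/mol

In the reaction as written Na⁺(aq) is reduced, so the Na⁺/Na couple is the cathode and Li⁺/Li is the anode.
E°cell = −2.716 − (−3.047) = +0.331 V; balancing electrons gives n = 1.
ΔG° = −nFE°cell = −(1)(96500)(+0.331) J/mol = −31.9 kJ/mol.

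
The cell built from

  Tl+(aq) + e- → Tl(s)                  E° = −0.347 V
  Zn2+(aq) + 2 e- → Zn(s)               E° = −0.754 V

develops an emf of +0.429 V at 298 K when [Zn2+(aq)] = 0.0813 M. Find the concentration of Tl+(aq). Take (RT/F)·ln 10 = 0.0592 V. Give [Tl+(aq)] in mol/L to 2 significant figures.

0.67 M

Tl⁺/Tl is the cathode (higher E°); E°cell = −0.347 − (−0.754) = +0.407 V with n = 2.
From the Nernst equation, log Q = n(E° − E)/0.0592 = 2·(+0.407 − (+0.429))/0.0592 = −0.743.
The balanced reaction is 2 Tl+(aq) + Zn(s) → 2 Tl(s) + Zn2+(aq), so Q = [Zn2+(aq)] / [Tl+(aq)]^2.
Substituting the known concentrations and solving, log [Tl+(aq)] = −0.173 and [Tl+(aq)] = 0.67 M.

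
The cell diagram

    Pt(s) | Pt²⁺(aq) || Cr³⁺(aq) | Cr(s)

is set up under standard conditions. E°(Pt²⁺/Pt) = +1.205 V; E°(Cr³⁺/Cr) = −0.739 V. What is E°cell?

−1.944 V

By convention the left-hand electrode in cell notation is the anode (oxidation) and the right-hand electrode is the cathode (reduction).
E°cell = E°(right) − E°(left) = −0.739 − (+1.205) = −1.944 V.
The negative sign shows that, as written, the cell would require an external voltage to drive the reaction.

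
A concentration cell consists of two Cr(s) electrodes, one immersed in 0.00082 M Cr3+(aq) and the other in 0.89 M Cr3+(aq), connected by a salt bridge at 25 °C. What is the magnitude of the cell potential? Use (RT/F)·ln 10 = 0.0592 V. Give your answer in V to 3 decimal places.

0.060 V

For a concentration cell E°cell = 0, since both electrodes use the same couple.
The compartment with the higher Cr3+(aq) concentration (0.89 M) acts as the cathode; ions are reduced there and produced at the dilute (0.00082 M) anode.
With n = 3, Ecell = −(0.0592/3)·log([dilute]/[conc]) = −(0.0592/3)·log(0.00082/0.89) = +0.060 V.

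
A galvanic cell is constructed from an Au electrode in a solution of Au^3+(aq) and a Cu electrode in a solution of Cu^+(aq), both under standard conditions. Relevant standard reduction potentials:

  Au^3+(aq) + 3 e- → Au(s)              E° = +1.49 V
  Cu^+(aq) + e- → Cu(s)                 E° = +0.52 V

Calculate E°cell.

The Au³⁺/Au couple has the higher E°, so Au ion is reduced (cathode) and Cu is oxidized (anode).
E°cell = E°(cathode) − E°(anode) = +1.49 − (+0.52) = +0.97 V.

+0.97 V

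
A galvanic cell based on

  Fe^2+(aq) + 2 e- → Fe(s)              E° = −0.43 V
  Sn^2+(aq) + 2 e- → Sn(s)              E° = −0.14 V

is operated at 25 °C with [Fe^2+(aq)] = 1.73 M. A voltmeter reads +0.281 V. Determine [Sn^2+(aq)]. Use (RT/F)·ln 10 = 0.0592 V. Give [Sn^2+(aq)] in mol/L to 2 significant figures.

0.86 M

With Sn²⁺/Sn at the cathode and Fe²⁺/Fe at the anode, E°cell = −0.14 − (−0.43) = +0.29 V (n = 2).
From the Nernst equation, log Q = n(E° − E)/0.0592 = 2·(+0.29 − (+0.281))/0.0592 = 0.304.
For Sn^2+(aq) + Fe(s) → Sn(s) + Fe^2+(aq), the reaction quotient is Q = [Fe^2+(aq)] / [Sn^2+(aq)].
Substituting the known concentrations and solving, log [Sn^2+(aq)] = −0.066 and [Sn^2+(aq)] = 0.86 M.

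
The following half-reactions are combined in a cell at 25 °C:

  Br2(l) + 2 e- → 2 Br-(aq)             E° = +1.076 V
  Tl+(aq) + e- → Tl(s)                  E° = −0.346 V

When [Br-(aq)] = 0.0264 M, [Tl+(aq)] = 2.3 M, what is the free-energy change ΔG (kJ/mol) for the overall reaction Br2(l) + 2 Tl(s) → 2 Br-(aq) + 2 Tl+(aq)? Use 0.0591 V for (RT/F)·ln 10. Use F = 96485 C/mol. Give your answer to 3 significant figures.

−288 kJ/mol

E°cell = +1.076 − (−0.346) = +1.422 V; the balanced reaction transfers n = 2 electrons.
The reaction quotient is [Br-(aq)]^2·[Tl+(aq)]^2 = 0.00369; by Nernst, E = +1.422 − (0.0591/2)(−2.433) = +1.4939 V.
Finally ΔG = −nFE = −(2)(96485 C/mol)(+1.4939 V) = −288 kJ/mol.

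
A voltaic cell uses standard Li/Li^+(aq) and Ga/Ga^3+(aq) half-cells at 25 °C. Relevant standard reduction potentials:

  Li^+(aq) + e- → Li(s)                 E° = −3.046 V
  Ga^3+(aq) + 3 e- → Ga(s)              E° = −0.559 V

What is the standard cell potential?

Of the two couples in this cell, the one with the more positive reduction potential is reduced at the cathode: here that is Ga³⁺/Ga (−0.559 V); Li⁺/Li (−3.046 V) is the anode.
E°cell = E°(cathode) − E°(anode) = −0.559 − (−3.046) = +2.487 V.

+2.487 V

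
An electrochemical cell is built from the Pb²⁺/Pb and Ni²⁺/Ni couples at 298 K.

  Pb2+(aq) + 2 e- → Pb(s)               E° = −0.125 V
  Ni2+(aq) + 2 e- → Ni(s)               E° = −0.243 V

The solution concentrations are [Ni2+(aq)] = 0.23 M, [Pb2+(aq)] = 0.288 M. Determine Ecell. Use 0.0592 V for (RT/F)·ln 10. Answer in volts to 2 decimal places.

Since E°(Pb²⁺/Pb) > E°(Ni²⁺/Ni), Pb²⁺/Pb serves as the cathode.
The standard potential is −0.125 − (−0.243) = +0.118 V and the balanced reaction transfers n = 2 electrons.
Balancing gives Pb2+(aq) + Ni(s) → Pb(s) + Ni2+(aq); hence Q = [Ni2+(aq)] / [Pb2+(aq)] = 0.799 (log Q = −0.098).
E = E° − (0.0592/n)·log Q = +0.118 − (0.0592/2)(−0.098) = +0.12 V.

+0.12 V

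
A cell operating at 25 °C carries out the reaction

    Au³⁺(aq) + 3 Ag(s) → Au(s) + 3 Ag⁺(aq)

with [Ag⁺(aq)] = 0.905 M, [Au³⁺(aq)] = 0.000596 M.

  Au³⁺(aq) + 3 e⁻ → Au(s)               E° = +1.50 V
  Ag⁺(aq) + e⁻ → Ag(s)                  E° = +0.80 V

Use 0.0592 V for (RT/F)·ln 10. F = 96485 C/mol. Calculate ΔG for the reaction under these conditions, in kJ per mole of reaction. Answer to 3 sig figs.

The standard cell potential is +1.50 − (+0.80) = +0.70 V, with n = 3 electrons in the balanced equation.
The reaction quotient is [Ag⁺(aq)]^3 / [Au³⁺(aq)] = 1.24×10^3; by Nernst, E = +0.70 − (0.0592/3)(3.095) = +0.6389 V.
ΔG = −nFE = −(3)(96485)(+0.6389) J/mol = −185 kJ/mol.

−185 kJ/mol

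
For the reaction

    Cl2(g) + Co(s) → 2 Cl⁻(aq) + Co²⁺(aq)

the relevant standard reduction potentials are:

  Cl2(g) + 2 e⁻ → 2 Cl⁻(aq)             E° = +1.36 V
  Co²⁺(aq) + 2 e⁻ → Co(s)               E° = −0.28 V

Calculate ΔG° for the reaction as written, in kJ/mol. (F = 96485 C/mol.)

−316 kJ/mol

In the reaction as written Cl2(g) is reduced, so the Cl₂/Cl⁻ couple is the cathode and Co²⁺/Co is the anode.
E°cell = +1.36 − (−0.28) = +1.64 V; balancing electrons gives n = 2.
ΔG° = −nFE°cell = −(2)(96485)(+1.64) J/mol = −316 kJ/mol.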